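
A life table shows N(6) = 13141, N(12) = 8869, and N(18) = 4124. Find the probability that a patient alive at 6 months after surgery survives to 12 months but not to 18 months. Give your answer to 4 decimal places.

0.3611

This is the probability of reaching 12 but not 18, conditional on being alive at 6: (N(12) − N(18)) / N(6).
= (8869 − 4124) / 13141 = 4745 / 13141 = 0.361084.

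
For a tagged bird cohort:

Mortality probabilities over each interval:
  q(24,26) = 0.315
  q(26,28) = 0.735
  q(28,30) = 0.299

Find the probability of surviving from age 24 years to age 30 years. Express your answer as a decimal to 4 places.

P(survive 24→30) = (1 − 0.315) × (1 − 0.735) × (1 − 0.299).
= 0.685 × 0.265 × 0.701 = 0.127249.

0.1272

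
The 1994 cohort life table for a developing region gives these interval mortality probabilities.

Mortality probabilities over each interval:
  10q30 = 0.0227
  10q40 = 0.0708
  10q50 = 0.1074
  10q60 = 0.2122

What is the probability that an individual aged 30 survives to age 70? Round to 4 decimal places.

0.6386

The overall survival probability is (1 − 0.0227) × (1 − 0.0708) × (1 − 0.1074) × (1 − 0.2122).
= 0.9773 × 0.9292 × 0.8926 × 0.7878 = 0.638572.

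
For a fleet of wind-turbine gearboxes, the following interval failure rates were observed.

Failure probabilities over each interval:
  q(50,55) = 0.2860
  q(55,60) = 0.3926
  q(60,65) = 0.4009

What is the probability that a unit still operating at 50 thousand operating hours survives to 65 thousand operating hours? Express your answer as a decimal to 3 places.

Survival from 50 to 65 is the product of surviving each interval: (1 − 0.2860) × (1 − 0.3926) × (1 − 0.4009).
= 0.7140 × 0.6074 × 0.5991 = 0.259820.

0.260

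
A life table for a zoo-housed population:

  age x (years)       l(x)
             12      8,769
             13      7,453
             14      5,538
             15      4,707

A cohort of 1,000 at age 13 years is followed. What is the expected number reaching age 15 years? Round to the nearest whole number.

632

The relevant probability is 4,707/7,453 = 0.631558.
Expected number = 1,000 × 0.631558 = 632.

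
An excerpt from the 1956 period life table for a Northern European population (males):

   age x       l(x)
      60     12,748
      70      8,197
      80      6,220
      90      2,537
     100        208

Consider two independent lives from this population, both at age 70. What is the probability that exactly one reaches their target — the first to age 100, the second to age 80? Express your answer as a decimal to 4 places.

0.7457

p₁ = l(100)/l(70) = 208/8,197 = 0.025375; p₂ = l(80)/l(70) = 6,220/8,197 = 0.758814.
P(exactly one) = p₁(1−p₂) + (1−p₁)p₂ = 0.006120 + 0.739559 = 0.745679.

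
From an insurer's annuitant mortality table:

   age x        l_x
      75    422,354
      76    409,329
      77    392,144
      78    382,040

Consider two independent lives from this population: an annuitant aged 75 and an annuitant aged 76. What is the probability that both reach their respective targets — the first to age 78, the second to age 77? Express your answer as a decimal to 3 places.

p₁ = l_78/l_75 = 382,040/422,354 = 0.904549; p₂ = l_77/l_76 = 392,144/409,329 = 0.958017.
P(both) = p₁ × p₂ = 0.904549 × 0.958017 = 0.866573.

0.867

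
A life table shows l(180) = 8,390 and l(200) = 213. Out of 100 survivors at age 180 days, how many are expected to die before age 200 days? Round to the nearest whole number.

The relevant probability is 1 − 213/8,390 = 0.974613.
Expected number = 100 × 0.974613 = 97.

97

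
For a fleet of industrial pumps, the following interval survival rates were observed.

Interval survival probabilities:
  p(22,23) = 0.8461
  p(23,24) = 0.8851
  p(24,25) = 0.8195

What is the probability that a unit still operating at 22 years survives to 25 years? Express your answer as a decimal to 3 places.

The overall survival probability is 0.8461 × 0.8851 × 0.8195.
= 0.613710.

0.614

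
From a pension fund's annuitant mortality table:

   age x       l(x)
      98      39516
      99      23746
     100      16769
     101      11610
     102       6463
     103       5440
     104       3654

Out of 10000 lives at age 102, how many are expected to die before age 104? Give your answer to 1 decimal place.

4346.3

The relevant probability is 1 − 3654/6463 = 0.434628.
Expected number = 10000 × 0.434628 = 4346.3.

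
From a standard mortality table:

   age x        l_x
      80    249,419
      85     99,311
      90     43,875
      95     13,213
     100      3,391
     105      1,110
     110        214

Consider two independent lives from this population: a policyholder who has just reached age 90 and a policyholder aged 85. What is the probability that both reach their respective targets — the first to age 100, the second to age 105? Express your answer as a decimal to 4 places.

0.0009

p₁ = l_100/l_90 = 3,391/43,875 = 0.077288; p₂ = l_105/l_85 = 1,110/99,311 = 0.011177.
P(both) = p₁ × p₂ = 0.077288 × 0.011177 = 0.000864.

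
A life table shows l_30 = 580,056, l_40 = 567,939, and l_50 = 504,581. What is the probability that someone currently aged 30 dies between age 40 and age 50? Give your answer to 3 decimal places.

0.109

We want 10|10q30 = (l_40 − l_50)/l_30.
This is the probability of reaching 40 but not 50, conditional on being alive at 30: (l_40 − l_50) / l_30.
= (567,939 − 504,581) / 580,056 = 63,358 / 580,056 = 0.109227.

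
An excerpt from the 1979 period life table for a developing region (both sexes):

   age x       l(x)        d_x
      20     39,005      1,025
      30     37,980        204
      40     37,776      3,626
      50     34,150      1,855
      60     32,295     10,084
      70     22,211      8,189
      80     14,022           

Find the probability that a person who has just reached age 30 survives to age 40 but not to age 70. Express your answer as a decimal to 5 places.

0.40982

This is the probability of reaching 40 but not 70, conditional on being alive at 30: (l(40) − l(70)) / l(30).
= (37,776 − 22,211) / 37,980 = 15,565 / 37,980 = 0.409821.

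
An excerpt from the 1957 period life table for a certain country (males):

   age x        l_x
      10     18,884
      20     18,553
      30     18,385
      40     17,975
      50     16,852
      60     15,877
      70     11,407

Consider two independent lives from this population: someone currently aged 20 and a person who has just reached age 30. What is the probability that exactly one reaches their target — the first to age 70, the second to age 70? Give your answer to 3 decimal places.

0.472

p₁ = l_70/l_20 = 11,407/18,553 = 0.614833; p₂ = l_70/l_30 = 11,407/18,385 = 0.620451.
P(exactly one) = p₁(1−p₂) + (1−p₁)p₂ = 0.233359 + 0.238977 = 0.472337.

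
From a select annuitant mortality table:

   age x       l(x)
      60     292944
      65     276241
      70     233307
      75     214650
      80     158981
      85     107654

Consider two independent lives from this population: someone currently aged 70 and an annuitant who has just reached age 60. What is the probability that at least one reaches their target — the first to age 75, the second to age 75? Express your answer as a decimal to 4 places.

0.9786

p₁ = l(75)/l(70) = 214650/233307 = 0.920032; p₂ = l(75)/l(60) = 214650/292944 = 0.732734.
P(at least one) = 1 − (1−p₁)(1−p₂) = 1 − 0.079968 × 0.267266 = 0.978627.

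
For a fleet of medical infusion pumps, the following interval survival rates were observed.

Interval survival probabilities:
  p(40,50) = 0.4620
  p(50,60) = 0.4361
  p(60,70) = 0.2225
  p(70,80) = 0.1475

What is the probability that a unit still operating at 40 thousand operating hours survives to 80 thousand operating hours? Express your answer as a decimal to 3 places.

0.007

The overall survival probability is 0.4620 × 0.4361 × 0.2225 × 0.1475.
= 0.006612.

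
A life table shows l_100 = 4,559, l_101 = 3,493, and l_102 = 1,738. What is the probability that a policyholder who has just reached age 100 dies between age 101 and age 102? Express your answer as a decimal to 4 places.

0.3850

We want 1|1q100 = (l_101 − l_102)/l_100.
This is the probability of reaching 101 but not 102, conditional on being alive at 100: (l_101 − l_102) / l_100.
= (3,493 − 1,738) / 4,559 = 1,755 / 4,559 = 0.384953.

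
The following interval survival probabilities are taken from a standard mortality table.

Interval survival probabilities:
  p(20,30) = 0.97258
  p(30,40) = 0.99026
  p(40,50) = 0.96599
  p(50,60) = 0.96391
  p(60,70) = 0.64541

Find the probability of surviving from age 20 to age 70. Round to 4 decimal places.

The overall survival probability is 0.97258 × 0.99026 × 0.96599 × 0.96391 × 0.64541.
= 0.578788.

0.5788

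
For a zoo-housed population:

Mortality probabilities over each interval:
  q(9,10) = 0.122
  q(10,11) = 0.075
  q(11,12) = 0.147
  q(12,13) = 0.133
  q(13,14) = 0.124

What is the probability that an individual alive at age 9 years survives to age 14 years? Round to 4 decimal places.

0.5261

Chaining the interval survival probabilities: (1 − 0.122) × (1 − 0.075) × (1 − 0.147) × (1 − 0.133) × (1 − 0.124).
= 0.878 × 0.925 × 0.853 × 0.867 × 0.876 = 0.526149.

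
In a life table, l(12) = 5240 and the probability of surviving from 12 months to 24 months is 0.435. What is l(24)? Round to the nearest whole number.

l(24) = l(12) × p = 5240 × 0.435 = 2279.

2279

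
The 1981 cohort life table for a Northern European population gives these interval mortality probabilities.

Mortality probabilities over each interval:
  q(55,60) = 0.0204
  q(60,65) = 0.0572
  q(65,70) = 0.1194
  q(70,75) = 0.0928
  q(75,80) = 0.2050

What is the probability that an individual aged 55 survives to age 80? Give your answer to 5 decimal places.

0.58657

The overall survival probability is (1 − 0.0204) × (1 − 0.0572) × (1 − 0.1194) × (1 − 0.0928) × (1 − 0.2050).
= 0.9796 × 0.9428 × 0.8806 × 0.9072 × 0.7950 = 0.586566.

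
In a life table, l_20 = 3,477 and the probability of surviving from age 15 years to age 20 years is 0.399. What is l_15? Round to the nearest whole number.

l_15 = l_20 / p = 3,477 / 0.399 = 8714.

8714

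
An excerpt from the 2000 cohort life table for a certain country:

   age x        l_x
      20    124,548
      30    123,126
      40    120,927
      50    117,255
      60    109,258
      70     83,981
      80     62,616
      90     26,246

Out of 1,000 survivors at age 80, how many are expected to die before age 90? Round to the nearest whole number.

The relevant probability is 1 − 26,246/62,616 = 0.580842.
Expected number = 1,000 × 0.580842 = 581.

581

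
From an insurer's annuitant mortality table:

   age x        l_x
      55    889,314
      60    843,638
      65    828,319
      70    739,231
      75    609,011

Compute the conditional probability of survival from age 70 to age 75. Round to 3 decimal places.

The conditional survival probability is l_75/l_70 = 609,011/739,231 = 0.823844.

0.824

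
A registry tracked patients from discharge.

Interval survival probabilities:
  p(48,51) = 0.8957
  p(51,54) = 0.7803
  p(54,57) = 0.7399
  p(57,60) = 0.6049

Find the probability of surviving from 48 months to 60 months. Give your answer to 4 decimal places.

0.3128

The overall survival probability is 0.8957 × 0.7803 × 0.7399 × 0.6049.
= 0.312810.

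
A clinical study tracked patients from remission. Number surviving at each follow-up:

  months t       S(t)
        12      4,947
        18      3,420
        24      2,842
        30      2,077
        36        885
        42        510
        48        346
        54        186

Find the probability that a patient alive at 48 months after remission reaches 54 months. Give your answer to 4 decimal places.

0.5376

The conditional survival probability is S(54)/S(48) = 186/346 = 0.537572.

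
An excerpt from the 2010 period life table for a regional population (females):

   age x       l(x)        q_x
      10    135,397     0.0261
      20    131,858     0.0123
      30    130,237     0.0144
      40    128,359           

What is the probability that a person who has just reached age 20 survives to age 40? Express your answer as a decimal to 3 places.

0.973

The conditional survival probability is l(40)/l(20) = 128,359/131,858 = 0.973464.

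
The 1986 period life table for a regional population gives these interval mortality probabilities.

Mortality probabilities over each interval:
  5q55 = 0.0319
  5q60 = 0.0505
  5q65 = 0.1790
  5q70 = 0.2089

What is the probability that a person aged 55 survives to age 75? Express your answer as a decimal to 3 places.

Chaining the interval survival probabilities: (1 − 0.0319) × (1 − 0.0505) × (1 − 0.1790) × (1 − 0.2089).
= 0.9681 × 0.9495 × 0.8210 × 0.7911 = 0.597021.

0.597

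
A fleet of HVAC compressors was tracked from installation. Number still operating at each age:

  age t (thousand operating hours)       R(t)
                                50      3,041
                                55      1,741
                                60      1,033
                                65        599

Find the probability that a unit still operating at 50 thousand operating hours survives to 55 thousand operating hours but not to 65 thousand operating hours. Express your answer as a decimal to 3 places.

0.376

This is the probability of reaching 55 but not 65, conditional on being operational at 50: (R(55) − R(65)) / R(50).
= (1,741 − 599) / 3,041 = 1,142 / 3,041 = 0.375534.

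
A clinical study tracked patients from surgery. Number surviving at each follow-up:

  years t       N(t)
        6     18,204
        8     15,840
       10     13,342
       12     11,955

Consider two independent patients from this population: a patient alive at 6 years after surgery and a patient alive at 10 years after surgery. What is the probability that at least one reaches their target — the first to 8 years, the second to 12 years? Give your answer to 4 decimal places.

p₁ = N(8)/N(6) = 15,840/18,204 = 0.870138; p₂ = N(12)/N(10) = 11,955/13,342 = 0.896043.
P(at least one) = 1 − (1−p₁)(1−p₂) = 1 − 0.129862 × 0.103957 = 0.986500.

0.9865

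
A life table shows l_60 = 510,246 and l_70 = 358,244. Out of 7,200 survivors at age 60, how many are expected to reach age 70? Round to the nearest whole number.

5055

The relevant probability is 358,244/510,246 = 0.702101.
Expected number = 7,200 × 0.702101 = 5055.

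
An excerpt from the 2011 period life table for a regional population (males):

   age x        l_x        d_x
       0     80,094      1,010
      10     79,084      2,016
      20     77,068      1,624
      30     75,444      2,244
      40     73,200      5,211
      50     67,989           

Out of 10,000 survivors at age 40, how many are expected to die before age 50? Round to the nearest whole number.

The relevant probability is 1 − 67,989/73,200 = 0.071189.
Expected number = 10,000 × 0.071189 = 712.

712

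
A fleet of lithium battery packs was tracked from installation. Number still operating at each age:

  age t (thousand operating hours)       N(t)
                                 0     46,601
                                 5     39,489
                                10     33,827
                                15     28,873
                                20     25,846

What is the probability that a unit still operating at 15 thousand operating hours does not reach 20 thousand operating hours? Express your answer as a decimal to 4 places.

P(fail before 20 | operational at 15) = 1 − N(20)/N(15) = 1 − 25,846/28,873 = (3,027)/28,873 = 0.104838.

0.1048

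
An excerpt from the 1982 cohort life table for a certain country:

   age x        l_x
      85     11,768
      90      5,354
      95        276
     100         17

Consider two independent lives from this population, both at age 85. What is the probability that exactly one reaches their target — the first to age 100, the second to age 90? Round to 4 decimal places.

p₁ = l_100/l_85 = 17/11,768 = 0.001445; p₂ = l_90/l_85 = 5,354/11,768 = 0.454963.
P(exactly one) = p₁(1−p₂) + (1−p₁)p₂ = 0.000788 + 0.454306 = 0.455093.

0.4551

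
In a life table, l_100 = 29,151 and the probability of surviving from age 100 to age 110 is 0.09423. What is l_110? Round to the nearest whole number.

2747

l_110 = l_100 × p = 29,151 × 0.09423 = 2747.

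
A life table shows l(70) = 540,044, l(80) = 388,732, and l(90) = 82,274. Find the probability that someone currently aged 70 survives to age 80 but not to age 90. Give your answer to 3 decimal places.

0.567

This is the probability of reaching 80 but not 90, conditional on being alive at 70: (l(80) − l(90)) / l(70).
= (388,732 − 82,274) / 540,044 = 306,458 / 540,044 = 0.567469.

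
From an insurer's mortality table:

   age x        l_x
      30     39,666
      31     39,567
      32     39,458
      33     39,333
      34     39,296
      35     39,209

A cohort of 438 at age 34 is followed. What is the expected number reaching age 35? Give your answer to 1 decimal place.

437.0

The relevant probability is 39,209/39,296 = 0.997786.
Expected number = 438 × 0.997786 = 437.0.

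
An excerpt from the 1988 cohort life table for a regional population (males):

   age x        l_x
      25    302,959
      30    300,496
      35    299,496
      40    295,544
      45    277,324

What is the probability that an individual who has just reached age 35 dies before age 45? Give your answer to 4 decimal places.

0.0740

P(die before 45 | alive at 35) = 1 − l_45/l_35 = 1 − 277,324/299,496 = (22,172)/299,496 = 0.074031.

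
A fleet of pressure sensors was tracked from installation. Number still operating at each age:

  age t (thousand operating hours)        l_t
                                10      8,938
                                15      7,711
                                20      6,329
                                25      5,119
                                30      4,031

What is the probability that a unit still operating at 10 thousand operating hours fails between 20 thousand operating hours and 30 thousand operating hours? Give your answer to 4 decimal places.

This is the probability of reaching 20 but not 30, conditional on being operational at 10: (l_20 − l_30) / l_10.
= (6,329 − 4,031) / 8,938 = 2,298 / 8,938 = 0.257104.

0.2571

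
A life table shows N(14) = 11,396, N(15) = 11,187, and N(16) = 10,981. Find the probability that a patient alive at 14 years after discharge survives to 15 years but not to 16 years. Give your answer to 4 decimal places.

This is the probability of reaching 15 but not 16, conditional on being alive at 14: (N(15) − N(16)) / N(14).
= (11,187 − 10,981) / 11,396 = 206 / 11,396 = 0.018077.

0.0181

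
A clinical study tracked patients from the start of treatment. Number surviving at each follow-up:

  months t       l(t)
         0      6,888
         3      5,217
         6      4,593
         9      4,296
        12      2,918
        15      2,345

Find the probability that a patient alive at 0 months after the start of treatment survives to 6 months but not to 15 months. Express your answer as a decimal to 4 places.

0.3264

This is the probability of reaching 6 but not 15, conditional on being alive at 0: (l(6) − l(15)) / l(0).
= (4,593 − 2,345) / 6,888 = 2,248 / 6,888 = 0.326365.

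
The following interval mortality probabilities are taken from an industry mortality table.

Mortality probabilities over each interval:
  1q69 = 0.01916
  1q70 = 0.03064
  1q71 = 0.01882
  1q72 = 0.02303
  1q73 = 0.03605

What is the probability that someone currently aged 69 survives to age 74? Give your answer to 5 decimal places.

0.87855

Survival from 69 to 74 is the product of surviving each interval: (1 − 0.01916) × (1 − 0.03064) × (1 − 0.01882) × (1 − 0.02303) × (1 − 0.03605).
= 0.98084 × 0.96936 × 0.98118 × 0.97697 × 0.96395 = 0.878552.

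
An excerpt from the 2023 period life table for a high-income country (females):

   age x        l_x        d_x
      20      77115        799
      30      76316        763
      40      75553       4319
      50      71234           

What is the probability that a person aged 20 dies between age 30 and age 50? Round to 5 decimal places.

We want 10|20q20 = (l_30 − l_50)/l_20.
This is the probability of reaching 30 but not 50, conditional on being alive at 20: (l_30 − l_50) / l_20.
= (76316 − 71234) / 77115 = 5082 / 77115 = 0.065902.

0.06590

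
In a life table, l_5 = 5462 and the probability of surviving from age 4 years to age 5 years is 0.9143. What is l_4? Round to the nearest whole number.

l_4 = l_5 / p = 5462 / 0.9143 = 5974.

5974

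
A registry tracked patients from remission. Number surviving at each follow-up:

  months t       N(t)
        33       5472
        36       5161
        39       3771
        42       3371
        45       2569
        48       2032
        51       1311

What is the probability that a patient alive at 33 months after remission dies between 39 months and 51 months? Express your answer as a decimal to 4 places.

0.4496

This is the probability of reaching 39 but not 51, conditional on being alive at 33: (N(39) − N(51)) / N(33).
= (3771 − 1311) / 5472 = 2460 / 5472 = 0.449561.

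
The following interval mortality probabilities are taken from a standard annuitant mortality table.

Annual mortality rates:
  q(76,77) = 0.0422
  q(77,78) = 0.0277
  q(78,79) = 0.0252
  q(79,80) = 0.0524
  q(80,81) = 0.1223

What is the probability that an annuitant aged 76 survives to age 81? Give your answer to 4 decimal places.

Chaining the interval survival probabilities: (1 − 0.0422) × (1 − 0.0277) × (1 − 0.0252) × (1 − 0.0524) × (1 − 0.1223).
= 0.9578 × 0.9723 × 0.9748 × 0.9476 × 0.8777 = 0.755026.

0.7550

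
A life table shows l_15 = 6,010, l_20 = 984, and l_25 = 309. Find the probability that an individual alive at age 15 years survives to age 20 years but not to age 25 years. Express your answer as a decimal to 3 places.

This is the probability of reaching 20 but not 25, conditional on being alive at 15: (l_20 − l_25) / l_15.
= (984 − 309) / 6,010 = 675 / 6,010 = 0.112313.

0.112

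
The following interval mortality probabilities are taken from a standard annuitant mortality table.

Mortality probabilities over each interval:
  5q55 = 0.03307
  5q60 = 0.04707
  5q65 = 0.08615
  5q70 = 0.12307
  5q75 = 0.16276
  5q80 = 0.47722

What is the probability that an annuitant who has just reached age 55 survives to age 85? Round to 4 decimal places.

Chaining the interval survival probabilities: (1 − 0.03307) × (1 − 0.04707) × (1 − 0.08615) × (1 − 0.12307) × (1 − 0.16276) × (1 − 0.47722).
= 0.96693 × 0.95293 × 0.91385 × 0.87693 × 0.83724 × 0.52278 = 0.323195.

0.3232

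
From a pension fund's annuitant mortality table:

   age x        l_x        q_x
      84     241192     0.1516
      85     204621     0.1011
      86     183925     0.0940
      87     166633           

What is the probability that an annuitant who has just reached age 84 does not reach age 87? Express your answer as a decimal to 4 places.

0.3091

P(die before 87 | alive at 84) = 1 − l_87/l_84 = 1 − 166633/241192 = (74559)/241192 = 0.309127.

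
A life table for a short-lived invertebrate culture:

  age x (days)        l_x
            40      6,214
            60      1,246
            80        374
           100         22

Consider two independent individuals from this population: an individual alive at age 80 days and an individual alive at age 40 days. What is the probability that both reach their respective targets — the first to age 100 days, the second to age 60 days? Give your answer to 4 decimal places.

0.0118

p₁ = l_100/l_80 = 22/374 = 0.058824; p₂ = l_60/l_40 = 1,246/6,214 = 0.200515.
P(both) = p₁ × p₂ = 0.058824 × 0.200515 = 0.011795.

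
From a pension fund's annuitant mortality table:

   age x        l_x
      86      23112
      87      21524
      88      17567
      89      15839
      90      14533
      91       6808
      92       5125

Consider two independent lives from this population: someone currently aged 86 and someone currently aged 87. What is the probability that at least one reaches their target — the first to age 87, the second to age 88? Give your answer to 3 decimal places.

p₁ = l_87/l_86 = 21524/23112 = 0.931291; p₂ = l_88/l_87 = 17567/21524 = 0.816159.
P(at least one) = 1 − (1−p₁)(1−p₂) = 1 − 0.068709 × 0.183841 = 0.987368.

0.987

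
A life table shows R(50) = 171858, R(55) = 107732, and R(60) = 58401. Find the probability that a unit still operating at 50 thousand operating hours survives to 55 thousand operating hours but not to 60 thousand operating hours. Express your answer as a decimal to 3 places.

This is the probability of reaching 55 but not 60, conditional on being operational at 50: (R(55) − R(60)) / R(50).
= (107732 − 58401) / 171858 = 49331 / 171858 = 0.287045.

0.287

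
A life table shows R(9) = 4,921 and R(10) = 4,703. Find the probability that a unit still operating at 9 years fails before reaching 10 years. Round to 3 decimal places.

0.044

P(fail before 10 | operational at 9) = 1 − R(10)/R(9) = 1 − 4,703/4,921 = (218)/4,921 = 0.044300.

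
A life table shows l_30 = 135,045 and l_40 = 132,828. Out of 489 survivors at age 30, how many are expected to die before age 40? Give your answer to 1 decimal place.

The relevant probability is 1 − 132,828/135,045 = 0.016417.
Expected number = 489 × 0.016417 = 8.0.

8.0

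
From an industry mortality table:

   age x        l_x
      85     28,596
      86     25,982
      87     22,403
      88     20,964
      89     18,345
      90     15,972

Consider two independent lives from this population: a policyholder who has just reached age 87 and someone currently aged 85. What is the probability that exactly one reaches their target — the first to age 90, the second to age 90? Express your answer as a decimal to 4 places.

0.4751

p₁ = l_90/l_87 = 15,972/22,403 = 0.712940; p₂ = l_90/l_85 = 15,972/28,596 = 0.558540.
P(exactly one) = p₁(1−p₂) + (1−p₁)p₂ = 0.314734 + 0.160334 = 0.475069.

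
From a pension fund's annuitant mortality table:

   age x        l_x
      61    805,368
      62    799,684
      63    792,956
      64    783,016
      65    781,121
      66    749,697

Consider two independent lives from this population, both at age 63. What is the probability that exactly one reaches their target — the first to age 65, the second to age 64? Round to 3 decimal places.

p₁ = l_65/l_63 = 781,121/792,956 = 0.985075; p₂ = l_64/l_63 = 783,016/792,956 = 0.987465.
P(exactly one) = p₁(1−p₂) + (1−p₁)p₂ = 0.012348 + 0.014738 = 0.027086.

0.027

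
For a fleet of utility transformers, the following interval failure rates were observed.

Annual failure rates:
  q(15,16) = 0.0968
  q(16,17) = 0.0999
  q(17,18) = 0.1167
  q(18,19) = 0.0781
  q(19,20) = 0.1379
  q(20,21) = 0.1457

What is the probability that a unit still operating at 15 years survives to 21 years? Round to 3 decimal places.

Chaining the interval survival probabilities: (1 − 0.0968) × (1 − 0.0999) × (1 − 0.1167) × (1 − 0.0781) × (1 − 0.1379) × (1 − 0.1457).
= 0.9032 × 0.9001 × 0.8833 × 0.9219 × 0.8621 × 0.8543 = 0.487568.

0.488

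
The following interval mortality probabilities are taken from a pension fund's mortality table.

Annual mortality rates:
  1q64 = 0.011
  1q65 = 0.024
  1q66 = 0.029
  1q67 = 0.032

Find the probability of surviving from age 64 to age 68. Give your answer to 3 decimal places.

The overall survival probability is (1 − 0.011) × (1 − 0.024) × (1 − 0.029) × (1 − 0.032).
= 0.989 × 0.976 × 0.971 × 0.968 = 0.907279.

0.907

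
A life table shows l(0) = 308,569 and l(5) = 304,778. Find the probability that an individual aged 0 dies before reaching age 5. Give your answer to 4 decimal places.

0.0123

P(die before 5 | alive at 0) = 1 − l(5)/l(0) = 1 − 304,778/308,569 = (3,791)/308,569 = 0.012286.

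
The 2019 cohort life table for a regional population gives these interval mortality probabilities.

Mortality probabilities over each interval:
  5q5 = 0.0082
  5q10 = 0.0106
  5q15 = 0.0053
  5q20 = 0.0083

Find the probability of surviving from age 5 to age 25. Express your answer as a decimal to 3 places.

Chaining the interval survival probabilities: (1 − 0.0082) × (1 − 0.0106) × (1 − 0.0053) × (1 − 0.0083).
= 0.9918 × 0.9894 × 0.9947 × 0.9917 = 0.967985.

0.968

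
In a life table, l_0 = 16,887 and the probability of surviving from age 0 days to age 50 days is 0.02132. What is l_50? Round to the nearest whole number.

360

l_50 = l_0 × p = 16,887 × 0.02132 = 360.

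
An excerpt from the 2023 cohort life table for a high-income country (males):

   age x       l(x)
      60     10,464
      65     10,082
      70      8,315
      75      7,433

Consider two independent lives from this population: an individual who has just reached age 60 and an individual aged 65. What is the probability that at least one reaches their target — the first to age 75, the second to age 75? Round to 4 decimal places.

0.9239

p₁ = l(75)/l(60) = 7,433/10,464 = 0.710340; p₂ = l(75)/l(65) = 7,433/10,082 = 0.737255.
P(at least one) = 1 − (1−p₁)(1−p₂) = 1 − 0.289660 × 0.262745 = 0.923893.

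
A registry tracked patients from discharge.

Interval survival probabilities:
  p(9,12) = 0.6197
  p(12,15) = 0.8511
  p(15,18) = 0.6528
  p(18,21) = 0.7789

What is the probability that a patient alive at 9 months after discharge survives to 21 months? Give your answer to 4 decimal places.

Survival from 9 to 21 is the product of surviving each interval: 0.6197 × 0.8511 × 0.6528 × 0.7789.
= 0.268178.

0.2682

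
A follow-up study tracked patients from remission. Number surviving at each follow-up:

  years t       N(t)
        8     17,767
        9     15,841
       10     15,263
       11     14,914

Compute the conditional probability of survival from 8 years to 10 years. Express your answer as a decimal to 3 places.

The conditional survival probability is N(10)/N(8) = 15,263/17,767 = 0.859065.

0.859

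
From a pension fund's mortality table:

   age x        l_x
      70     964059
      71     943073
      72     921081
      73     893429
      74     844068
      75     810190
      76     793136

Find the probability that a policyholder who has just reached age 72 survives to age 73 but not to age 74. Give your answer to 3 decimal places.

0.054

We want 1|1q72 = (l_73 − l_74)/l_72.
This is the probability of reaching 73 but not 74, conditional on being alive at 72: (l_73 − l_74) / l_72.
= (893429 − 844068) / 921081 = 49361 / 921081 = 0.053590.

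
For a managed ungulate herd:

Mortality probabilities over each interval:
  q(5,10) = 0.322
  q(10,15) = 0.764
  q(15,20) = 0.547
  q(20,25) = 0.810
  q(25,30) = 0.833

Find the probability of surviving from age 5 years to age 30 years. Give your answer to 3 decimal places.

The overall survival probability is (1 − 0.322) × (1 − 0.764) × (1 − 0.547) × (1 − 0.810) × (1 − 0.833).
= 0.678 × 0.236 × 0.453 × 0.190 × 0.167 = 0.002300.

0.002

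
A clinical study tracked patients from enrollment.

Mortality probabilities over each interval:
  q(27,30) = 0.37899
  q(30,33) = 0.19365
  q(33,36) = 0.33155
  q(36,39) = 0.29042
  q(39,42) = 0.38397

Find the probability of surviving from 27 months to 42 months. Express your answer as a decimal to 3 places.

Chaining the interval survival probabilities: (1 − 0.37899) × (1 − 0.19365) × (1 − 0.33155) × (1 − 0.29042) × (1 − 0.38397).
= 0.62101 × 0.80635 × 0.66845 × 0.70958 × 0.61603 = 0.146317.

0.146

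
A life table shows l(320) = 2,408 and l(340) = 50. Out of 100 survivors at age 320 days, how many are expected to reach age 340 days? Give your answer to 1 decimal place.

2.1

The relevant probability is 50/2,408 = 0.020764.
Expected number = 100 × 0.020764 = 2.1.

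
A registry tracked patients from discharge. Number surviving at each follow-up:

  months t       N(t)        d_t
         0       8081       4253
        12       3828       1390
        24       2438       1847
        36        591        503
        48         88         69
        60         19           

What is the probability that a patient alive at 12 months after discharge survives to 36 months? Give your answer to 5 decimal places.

The conditional survival probability is N(36)/N(12) = 591/3828 = 0.154389.

0.15439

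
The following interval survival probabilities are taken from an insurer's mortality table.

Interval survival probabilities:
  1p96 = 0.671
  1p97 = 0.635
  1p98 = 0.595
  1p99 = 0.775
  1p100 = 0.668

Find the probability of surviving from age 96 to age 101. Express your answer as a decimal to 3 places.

Chaining the interval survival probabilities: 0.671 × 0.635 × 0.595 × 0.775 × 0.668.
= 0.131248.

0.131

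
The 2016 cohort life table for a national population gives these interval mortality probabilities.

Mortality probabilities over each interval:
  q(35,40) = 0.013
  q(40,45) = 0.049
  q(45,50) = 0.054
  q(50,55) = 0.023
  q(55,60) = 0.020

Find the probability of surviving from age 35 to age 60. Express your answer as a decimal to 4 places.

The overall survival probability is (1 − 0.013) × (1 − 0.049) × (1 − 0.054) × (1 − 0.023) × (1 − 0.020).
= 0.987 × 0.951 × 0.946 × 0.977 × 0.980 = 0.850177.

0.8502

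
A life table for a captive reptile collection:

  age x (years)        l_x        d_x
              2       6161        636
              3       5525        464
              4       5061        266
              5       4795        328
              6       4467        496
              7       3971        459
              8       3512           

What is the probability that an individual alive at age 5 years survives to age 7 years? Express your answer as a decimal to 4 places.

0.8282

The conditional survival probability is l_7/l_5 = 3971/4795 = 0.828154.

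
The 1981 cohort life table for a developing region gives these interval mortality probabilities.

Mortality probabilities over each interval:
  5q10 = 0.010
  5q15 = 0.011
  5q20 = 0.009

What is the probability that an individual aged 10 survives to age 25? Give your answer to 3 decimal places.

Chaining the interval survival probabilities: (1 − 0.010) × (1 − 0.011) × (1 − 0.009).
= 0.990 × 0.989 × 0.991 = 0.970298.

0.970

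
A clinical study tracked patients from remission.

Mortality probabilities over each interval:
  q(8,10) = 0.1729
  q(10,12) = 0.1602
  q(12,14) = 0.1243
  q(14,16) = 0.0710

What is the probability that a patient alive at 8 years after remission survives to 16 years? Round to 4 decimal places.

0.5651

The overall survival probability is (1 − 0.1729) × (1 − 0.1602) × (1 − 0.1243) × (1 − 0.0710).
= 0.8271 × 0.8398 × 0.8757 × 0.9290 = 0.565074.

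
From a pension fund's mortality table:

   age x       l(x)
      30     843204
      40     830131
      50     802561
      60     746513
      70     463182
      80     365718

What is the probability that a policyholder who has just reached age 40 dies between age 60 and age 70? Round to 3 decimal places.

This is the probability of reaching 60 but not 70, conditional on being alive at 40: (l(60) − l(70)) / l(40).
= (746513 − 463182) / 830131 = 283331 / 830131 = 0.341309.

0.341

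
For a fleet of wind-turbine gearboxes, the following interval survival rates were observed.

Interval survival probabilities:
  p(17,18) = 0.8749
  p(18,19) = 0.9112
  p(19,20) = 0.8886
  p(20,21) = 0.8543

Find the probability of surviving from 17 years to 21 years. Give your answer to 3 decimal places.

0.605

Chaining the interval survival probabilities: 0.8749 × 0.9112 × 0.8886 × 0.8543.
= 0.605186.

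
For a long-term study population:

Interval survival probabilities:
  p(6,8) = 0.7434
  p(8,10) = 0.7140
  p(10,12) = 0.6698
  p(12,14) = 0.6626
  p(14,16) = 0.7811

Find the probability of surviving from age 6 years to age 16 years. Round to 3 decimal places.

0.184

The overall survival probability is 0.7434 × 0.7140 × 0.6698 × 0.6626 × 0.7811.
= 0.184003.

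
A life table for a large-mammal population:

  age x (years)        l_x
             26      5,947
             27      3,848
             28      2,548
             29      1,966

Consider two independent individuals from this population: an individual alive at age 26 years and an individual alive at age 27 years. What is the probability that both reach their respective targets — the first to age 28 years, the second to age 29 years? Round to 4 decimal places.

0.2189

p₁ = l_28/l_26 = 2,548/5,947 = 0.428451; p₂ = l_29/l_27 = 1,966/3,848 = 0.510915.
P(both) = p₁ × p₂ = 0.428451 × 0.510915 = 0.218902.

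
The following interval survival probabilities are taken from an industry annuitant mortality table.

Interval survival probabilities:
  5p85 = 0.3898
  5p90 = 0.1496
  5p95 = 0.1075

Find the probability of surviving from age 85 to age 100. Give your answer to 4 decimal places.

Survival from 85 to 100 is the product of surviving each interval: 0.3898 × 0.1496 × 0.1075.
= 0.006269.

0.0063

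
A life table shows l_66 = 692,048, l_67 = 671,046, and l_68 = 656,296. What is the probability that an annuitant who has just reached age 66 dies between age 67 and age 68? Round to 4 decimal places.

0.0213

We want 1|1q66 = (l_67 − l_68)/l_66.
This is the probability of reaching 67 but not 68, conditional on being alive at 66: (l_67 − l_68) / l_66.
= (671,046 − 656,296) / 692,048 = 14,750 / 692,048 = 0.021314.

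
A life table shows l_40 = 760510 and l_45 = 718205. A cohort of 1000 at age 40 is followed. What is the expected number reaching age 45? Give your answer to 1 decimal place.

944.4

The relevant probability is 718205/760510 = 0.944373.
Expected number = 1000 × 0.944373 = 944.4.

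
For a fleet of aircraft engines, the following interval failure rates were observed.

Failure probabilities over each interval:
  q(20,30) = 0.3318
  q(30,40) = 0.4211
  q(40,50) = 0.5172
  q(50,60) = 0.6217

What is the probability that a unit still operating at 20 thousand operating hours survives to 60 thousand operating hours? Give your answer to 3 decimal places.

0.071

The overall survival probability is (1 − 0.3318) × (1 − 0.4211) × (1 − 0.5172) × (1 − 0.6217).
= 0.6682 × 0.5789 × 0.4828 × 0.3783 = 0.070650.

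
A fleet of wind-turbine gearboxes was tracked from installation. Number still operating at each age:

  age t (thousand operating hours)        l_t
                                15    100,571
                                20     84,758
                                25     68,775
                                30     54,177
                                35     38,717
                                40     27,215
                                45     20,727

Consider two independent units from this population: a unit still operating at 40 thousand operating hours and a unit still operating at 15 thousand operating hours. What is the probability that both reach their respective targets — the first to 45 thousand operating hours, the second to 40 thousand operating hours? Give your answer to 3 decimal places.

p₁ = l_45/l_40 = 20,727/27,215 = 0.761602; p₂ = l_40/l_15 = 27,215/100,571 = 0.270605.
P(both) = p₁ × p₂ = 0.761602 × 0.270605 = 0.206093.

0.206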